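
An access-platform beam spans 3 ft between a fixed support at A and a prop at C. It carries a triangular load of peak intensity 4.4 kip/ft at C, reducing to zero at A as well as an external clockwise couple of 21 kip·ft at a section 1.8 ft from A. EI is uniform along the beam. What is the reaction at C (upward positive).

Choose R_C as the redundant. The primary structure is the cantilever fixed at A.
Primary-structure tip deflection at C by superposition:
  triangular load, peak 4.4 at the free end: 11w₀L⁴/(120EI) = 32.67/EI
  clockwise couple 21 at a = 1.8: M₀a(2L − a)/(2EI) = 79.38/EI
  δ_0 = 112/EI
Flexibility coefficient — unit upward force at C: δ_{CC} = L³/(3EI) = 9/EI.
Compatibility at C: δ_0 − R_C·δ_{CC} = 0, so R_C = 112/9 = 12.45 kip.

R_C = 12.45 kip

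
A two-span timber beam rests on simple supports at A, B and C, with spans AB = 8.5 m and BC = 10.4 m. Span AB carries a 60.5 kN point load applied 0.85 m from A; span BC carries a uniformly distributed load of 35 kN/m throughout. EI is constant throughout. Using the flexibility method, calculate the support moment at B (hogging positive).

M_B = 271.8 kN·m

Take M_B as the redundant. Released structure: two simple spans AB and BC with a hinge at B.
Rotations at B on the released spans (each span's end-slope, ×1/EI):
  span AB: point load 60.5 at a = 0.85: Pab(L + a)/(6LEI) = 72.12/EI
  span BC: UDL 35: wL³/(24EI) = 1640/EI
  relative rotation θ_0 = (72.12 + 1640)/EI = 1713/EI
A unit hogging moment at B produces rotation L₁/(3EI) + L₂/(3EI) = 6.3/EI.
Compatibility: M_B·(L₁+L₂)/(3EI) = θ_0, giving M_B = 271.8 kN·m (hogging).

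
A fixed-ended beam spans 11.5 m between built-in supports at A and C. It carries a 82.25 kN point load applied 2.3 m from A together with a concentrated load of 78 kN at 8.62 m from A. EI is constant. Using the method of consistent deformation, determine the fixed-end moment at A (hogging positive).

M_A = 163.2 kN·m

Take the two fixed-end moments M_A, M_C as redundants; the released structure is the simple span AC.
End rotations of the released simple span under the applied load (×1/EI):
  at A: point load 82.25 at a = 2.3: Pab(L + b)/(6LEI) = 522.1/EI
  at C: point load 82.25 at a = 2.3: Pab(L + a)/(6LEI) = 348.1/EI
  at A: point load 78 at a = 8.62: Pab(L + b)/(6LEI) = 403.6/EI
  at C: point load 78 at a = 8.62: Pab(L + a)/(6LEI) = 564.6/EI
  θ_A0 = 925.7/EI,  θ_C0 = 912.7/EI
Flexibility coefficients: a unit moment at one end gives L/(3EI) there and L/(6EI) at the far end, so f₁₁ = f₂₂ = 3.833/EI and f₁₂ = f₂₁ = 1.917/EI.
Compatibility — zero rotation at each built-in end:
  3.833 M_A + 1.917 M_C = 925.7
  1.917 M_A + 3.833 M_C = 912.7
Solving the pair gives M_A = 163.2 kN·m and M_C = 156.5 kN·m (hogging).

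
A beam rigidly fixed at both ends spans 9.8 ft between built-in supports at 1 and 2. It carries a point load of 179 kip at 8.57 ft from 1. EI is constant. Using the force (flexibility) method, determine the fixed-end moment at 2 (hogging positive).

M_2 = 168.4 kip·ft

Release both end moments; the primary structure is a simply-supported span 12 with redundants M_1 and M_2.
End rotations of the released simple span under the applied load (×1/EI):
  at 1: point load 179 at a = 8.57: Pab(L + b)/(6LEI) = 353.9/EI
  at 2: point load 179 at a = 8.57: Pab(L + a)/(6LEI) = 589.5/EI
  θ_10 = 353.9/EI,  θ_20 = 589.5/EI
Flexibility coefficients: a unit moment at one end gives L/(3EI) there and L/(6EI) at the far end, so f₁₁ = f₂₂ = 3.267/EI and f₁₂ = f₂₁ = 1.633/EI.
Compatibility — zero rotation at each built-in end:
  3.267 M_1 + 1.633 M_2 = 353.9
  1.633 M_1 + 3.267 M_2 = 589.5
Solving the pair gives M_1 = 24.17 kip·ft and M_2 = 168.4 kip·ft (hogging).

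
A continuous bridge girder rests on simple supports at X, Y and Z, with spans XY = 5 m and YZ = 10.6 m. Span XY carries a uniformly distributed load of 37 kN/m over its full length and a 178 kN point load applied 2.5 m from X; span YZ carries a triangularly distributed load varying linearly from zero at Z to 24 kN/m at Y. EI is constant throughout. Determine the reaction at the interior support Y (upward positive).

Take M_Y as the redundant. Released structure: two simple spans XY and YZ with a hinge at Y.
Rotations at Y on the released spans (each span's end-slope, ×1/EI):
  span XY: UDL 37: wL³/(24EI) = 192.7/EI
  span XY: point load 178 at a = 2.5: Pab(L + a)/(6LEI) = 278.1/EI
  span YZ: triangular load, peak 24: w₀L³/(45EI) = 635.2/EI
  relative rotation θ_0 = (470.8 + 635.2)/EI = 1106/EI
A unit hogging moment at Y produces rotation L₁/(3EI) + L₂/(3EI) = 5.2/EI.
Compatibility: M_Y·(L₁+L₂)/(3EI) = θ_0, giving M_Y = 212.7 kN·m (hogging).
Span XY, ΣM about X with M_Y applied at Y: R_Y^{XY}·5 = 907.5 + 212.7, so R_Y^{XY} = 224 kN and R_X = 363 − 224 = 139 kN.
Span YZ, ΣM about Z: R_Y^{YZ}·10.6 = 898.9 + 212.7, so R_Y^{YZ} = 104.9 kN and R_Z = 127.2 − 104.9 = 22.33 kN.
R_Y = 224 + 104.9 = 328.9 kN.

R_Y = 328.9 kN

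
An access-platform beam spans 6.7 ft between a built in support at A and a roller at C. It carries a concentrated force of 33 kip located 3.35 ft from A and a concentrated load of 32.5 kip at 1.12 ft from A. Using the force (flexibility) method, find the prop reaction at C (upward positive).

Release the roller at C. Primary structure: cantilever fixed at A.
Downward deflection at the released point C due to the loads:
  point load 33 at a = 3.35: Pa²(3L − a)/(6EI) = 1034/EI
  point load 32.5 at a = 1.12: Pa²(3L − a)/(6EI) = 129/EI
  δ_0 = 1163/EI
Flexibility coefficient — unit upward force at C: δ_{CC} = L³/(3EI) = 100.3/EI.
The prop prevents deflection at C: R_C = δ_0/δ_{CC} = 1163/100.3 = 11.6 kip.

R_C = 11.6 kip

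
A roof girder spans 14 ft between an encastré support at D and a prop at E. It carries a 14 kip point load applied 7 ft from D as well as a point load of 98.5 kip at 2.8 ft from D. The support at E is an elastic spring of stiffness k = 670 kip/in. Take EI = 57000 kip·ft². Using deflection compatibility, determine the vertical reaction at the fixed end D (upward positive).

Take the reaction at E as the redundant and release it; the primary structure is a cantilever fixed at D.
Downward deflection at the released point E due to the loads:
  point load 14 at a = 7: Pa²(3L − a)/(6EI) = 4002/EI
  point load 98.5 at a = 2.8: Pa²(3L − a)/(6EI) = 5045/EI
  δ_0 = 9047/EI
Flexibility coefficient — unit upward force at E: δ_{EE} = L³/(3EI) = 914.7/EI.
With EI = 57000 kip·ft²: δ_0 = 0.15872 ft and δ_{EE} = 0.016047 ft/kip.
Compatibility — the spring shortens by R_E/k under the reaction it provides: δ_0 − R_E·δ_{EE} = R_E/k. With 1/k = 1/(670×12) ft/kip = 0.000124 ft/kip, R_E = δ_0 / (δ_{EE} + 1/k) = 0.15872 / (0.016047 + 0.000124) = 9.815 kip.
Vertical equilibrium: R_D = ΣP − R_E = 112.5 − 9.815 = 102.7 kip.

R_D = 102.7 kip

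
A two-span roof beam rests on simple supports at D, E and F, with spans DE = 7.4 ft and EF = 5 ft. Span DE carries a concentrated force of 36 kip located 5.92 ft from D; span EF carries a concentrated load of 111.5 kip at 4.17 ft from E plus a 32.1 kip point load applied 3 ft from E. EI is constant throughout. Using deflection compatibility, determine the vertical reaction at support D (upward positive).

Release continuity at E by inserting a hinge; the redundant is the internal moment M_E. The primary structure is two simply-supported spans DE and EF.
Discontinuity in slope at E on the released structure — sum the simple-span end rotations:
  span DE: point load 36 at a = 5.92: Pab(L + a)/(6LEI) = 94.63/EI
  span EF: point load 111.5 at a = 4.17: Pab(L + b)/(6LEI) = 75/EI
  span EF: point load 32.1 at a = 3: Pab(L + b)/(6LEI) = 44.94/EI
  relative rotation θ_0 = (94.63 + 119.9)/EI = 214.6/EI
A unit hogging moment at E produces rotation L₁/(3EI) + L₂/(3EI) = 4.133/EI.
Slope continuity at E: θ_0 = M_E·4.133/EI, so M_E = 214.6/4.133 = 51.91 kip·ft (hogging).
Span DE, ΣM about D with M_E applied at E: R_E^{DE}·7.4 = 213.1 + 51.91, so R_E^{DE} = 35.81 kip and R_D = 36 − 35.81 = 0.1851 kip.

R_D = 0.1851 kip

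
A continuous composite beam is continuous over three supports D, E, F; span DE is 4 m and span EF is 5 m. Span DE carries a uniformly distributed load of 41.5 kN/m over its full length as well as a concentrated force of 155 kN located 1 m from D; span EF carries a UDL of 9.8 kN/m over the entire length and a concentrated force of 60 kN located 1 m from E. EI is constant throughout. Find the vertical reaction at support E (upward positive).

R_E = 243.8 kN

Insert a hinge at E; M_E is the redundant, and each span becomes simply supported.
Discontinuity in slope at E on the released structure — sum the simple-span end rotations:
  span DE: UDL 41.5: wL³/(24EI) = 110.7/EI
  span DE: point load 155 at a = 1: Pab(L + a)/(6LEI) = 96.88/EI
  span EF: UDL 9.8: wL³/(24EI) = 51.04/EI
  span EF: point load 60 at a = 1: Pab(L + b)/(6LEI) = 72/EI
  relative rotation θ_0 = (207.5 + 123)/EI = 330.6/EI
A unit hogging moment at E produces rotation L₁/(3EI) + L₂/(3EI) = 3/EI.
Compatibility: M_E·(L₁+L₂)/(3EI) = θ_0, giving M_E = 110.2 kN·m (hogging).
Span DE, ΣM about D with M_E applied at E: R_E^{DE}·4 = 487 + 110.2, so R_E^{DE} = 149.3 kN and R_D = 321 − 149.3 = 171.7 kN.
Span EF, ΣM about F: R_E^{EF}·5 = 362.5 + 110.2, so R_E^{EF} = 94.54 kN and R_F = 109 − 94.54 = 14.46 kN.
R_E = 149.3 + 94.54 = 243.8 kN.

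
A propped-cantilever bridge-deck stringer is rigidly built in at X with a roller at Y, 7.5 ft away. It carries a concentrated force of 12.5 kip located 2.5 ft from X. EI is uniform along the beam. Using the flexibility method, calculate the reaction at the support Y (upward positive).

R_Y = 1.852 kip

Release the roller at Y. Primary structure: cantilever fixed at X.
Primary-structure tip deflection at Y by superposition:
  point load 12.5 at a = 2.5: Pa²(3L − a)/(6EI) = 260.4/EI
Flexibility coefficient — unit upward force at Y: δ_{YY} = L³/(3EI) = 140.6/EI.
The prop prevents deflection at Y: R_Y = δ_0/δ_{YY} = 260.4/140.6 = 1.852 kip.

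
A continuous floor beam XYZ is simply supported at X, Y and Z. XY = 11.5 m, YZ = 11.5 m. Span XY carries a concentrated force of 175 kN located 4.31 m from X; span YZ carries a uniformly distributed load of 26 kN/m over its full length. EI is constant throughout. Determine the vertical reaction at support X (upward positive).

Release continuity at Y by inserting a hinge; the redundant is the internal moment M_Y. The primary structure is two simply-supported spans XY and YZ.
Discontinuity in slope at Y on the released structure — sum the simple-span end rotations:
  span XY: point load 175 at a = 4.31: Pab(L + a)/(6LEI) = 1243/EI
  span YZ: UDL 26: wL³/(24EI) = 1648/EI
  relative rotation θ_0 = (1243 + 1648)/EI = 2890/EI
A unit hogging moment at Y produces rotation L₁/(3EI) + L₂/(3EI) = 7.667/EI.
Slope continuity at Y: θ_0 = M_Y·7.667/EI, so M_Y = 2890/7.667 = 377 kN·m (hogging).
Span XY, ΣM about X with M_Y applied at Y: R_Y^{XY}·11.5 = 754.2 + 377, so R_Y^{XY} = 98.37 kN and R_X = 175 − 98.37 = 76.63 kN.

R_X = 76.63 kN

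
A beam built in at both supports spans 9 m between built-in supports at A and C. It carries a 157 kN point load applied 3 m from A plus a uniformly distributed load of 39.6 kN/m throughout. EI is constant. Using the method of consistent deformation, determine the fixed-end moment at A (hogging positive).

M_A = 476.6 kN·m

Take the two fixed-end moments M_A, M_C as redundants; the released structure is the simple span AC.
Simple-span end rotations at A and C under the given loads:
  at A: point load 157 at a = 3: Pab(L + b)/(6LEI) = 785/EI
  at C: point load 157 at a = 3: Pab(L + a)/(6LEI) = 628/EI
  at A: UDL 39.6: wL³/(24EI) = 1203/EI
  at C: UDL 39.6: wL³/(24EI) = 1203/EI
  θ_A0 = 1988/EI,  θ_C0 = 1831/EI
Flexibility coefficients: a unit moment at one end gives L/(3EI) there and L/(6EI) at the far end, so f₁₁ = f₂₂ = 3/EI and f₁₂ = f₂₁ = 1.5/EI.
Compatibility — zero rotation at each built-in end:
  3 M_A + 1.5 M_C = 1988
  1.5 M_A + 3 M_C = 1831
Solving the pair gives M_A = 476.6 kN·m and M_C = 372 kN·m (hogging).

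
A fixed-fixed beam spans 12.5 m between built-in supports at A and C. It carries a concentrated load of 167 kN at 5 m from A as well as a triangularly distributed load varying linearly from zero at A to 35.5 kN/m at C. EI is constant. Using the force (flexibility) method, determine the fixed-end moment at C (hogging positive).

Take the two fixed-end moments M_A, M_C as redundants; the released structure is the simple span AC.
End rotations of the released simple span under the applied load (×1/EI):
  at A: point load 167 at a = 5: Pab(L + b)/(6LEI) = 1670/EI
  at C: point load 167 at a = 5: Pab(L + a)/(6LEI) = 1461/EI
  at A: triangular load, peak 35.5: 7w₀L³/(360EI) = 1348/EI
  at C: triangular load, peak 35.5: w₀L³/(45EI) = 1541/EI
  θ_A0 = 3018/EI,  θ_C0 = 3002/EI
Flexibility coefficients: a unit moment at one end gives L/(3EI) there and L/(6EI) at the far end, so f₁₁ = f₂₂ = 4.167/EI and f₁₂ = f₂₁ = 2.083/EI.
Compatibility — zero rotation at each built-in end:
  4.167 M_A + 2.083 M_C = 3018
  2.083 M_A + 4.167 M_C = 3002
Solving the pair gives M_A = 485.5 kN·m and M_C = 477.7 kN·m (hogging).

M_C = 477.7 kN·m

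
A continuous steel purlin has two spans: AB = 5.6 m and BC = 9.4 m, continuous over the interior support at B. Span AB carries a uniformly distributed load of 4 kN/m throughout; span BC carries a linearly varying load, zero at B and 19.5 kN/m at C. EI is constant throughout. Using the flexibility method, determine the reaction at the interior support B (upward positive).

Take M_B as the redundant. Released structure: two simple spans AB and BC with a hinge at B.
End slopes at the hinge B, treating each span as simply supported:
  span AB: UDL 4: wL³/(24EI) = 29.27/EI
  span BC: triangular load, peak 19.5: 7w₀L³/(360EI) = 314.9/EI
  relative rotation θ_0 = (29.27 + 314.9)/EI = 344.2/EI
A unit hogging moment at B produces rotation L₁/(3EI) + L₂/(3EI) = 5/EI.
Compatibility: M_B·(L₁+L₂)/(3EI) = θ_0, giving M_B = 68.84 kN·m (hogging).
Span AB, ΣM about A with M_B applied at B: R_B^{AB}·5.6 = 62.72 + 68.84, so R_B^{AB} = 23.49 kN and R_A = 22.4 − 23.49 = -1.093 kN.
Span BC, ΣM about C: R_B^{BC}·9.4 = 287.2 + 68.84, so R_B^{BC} = 37.87 kN and R_C = 91.65 − 37.87 = 53.78 kN.
R_B = 23.49 + 37.87 = 61.37 kN.

R_B = 61.37 kN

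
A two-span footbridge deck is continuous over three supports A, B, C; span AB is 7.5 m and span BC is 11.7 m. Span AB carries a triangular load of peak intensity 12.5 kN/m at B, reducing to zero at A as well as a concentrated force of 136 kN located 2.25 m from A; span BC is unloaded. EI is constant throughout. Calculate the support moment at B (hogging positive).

M_B = 72.7 kN·m

Release continuity at B by inserting a hinge; the redundant is the internal moment M_B. The primary structure is two simply-supported spans AB and BC.
Discontinuity in slope at B on the released structure — sum the simple-span end rotations:
  span AB: triangular load, peak 12.5: w₀L³/(45EI) = 117.2/EI
  span AB: point load 136 at a = 2.25: Pab(L + a)/(6LEI) = 348.1/EI
  relative rotation θ_0 = (465.3 + 0)/EI = 465.3/EI
A unit hogging moment at B produces rotation L₁/(3EI) + L₂/(3EI) = 6.4/EI.
Compatibility: M_B·(L₁+L₂)/(3EI) = θ_0, giving M_B = 72.7 kN·m (hogging).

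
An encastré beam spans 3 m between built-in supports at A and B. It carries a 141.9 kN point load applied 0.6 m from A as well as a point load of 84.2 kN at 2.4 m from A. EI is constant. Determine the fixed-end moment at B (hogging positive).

Take the two fixed-end moments M_A, M_B as redundants; the released structure is the simple span AB.
On the primary (simply-supported) span, the end slopes from the loading are:
  at A: point load 141.9 at a = 0.6: Pab(L + b)/(6LEI) = 61.3/EI
  at B: point load 141.9 at a = 0.6: Pab(L + a)/(6LEI) = 40.87/EI
  at A: point load 84.2 at a = 2.4: Pab(L + b)/(6LEI) = 24.25/EI
  at B: point load 84.2 at a = 2.4: Pab(L + a)/(6LEI) = 36.37/EI
  θ_A0 = 85.55/EI,  θ_B0 = 77.24/EI
Flexibility coefficients: a unit moment at one end gives L/(3EI) there and L/(6EI) at the far end, so f₁₁ = f₂₂ = 1/EI and f₁₂ = f₂₁ = 0.5/EI.
Compatibility — zero rotation at each built-in end:
  1 M_A + 0.5 M_B = 85.55
  0.5 M_A + 1 M_B = 77.24
Solving the pair gives M_A = 62.57 kN·m and M_B = 45.96 kN·m (hogging).

M_B = 45.96 kN·m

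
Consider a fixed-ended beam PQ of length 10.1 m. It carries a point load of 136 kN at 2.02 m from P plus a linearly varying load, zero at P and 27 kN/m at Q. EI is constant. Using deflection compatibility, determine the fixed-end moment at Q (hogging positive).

Release both end moments; the primary structure is a simply-supported span PQ with redundants M_P and M_Q.
Simple-span end rotations at P and Q under the given loads:
  at P: point load 136 at a = 2.02: Pab(L + b)/(6LEI) = 665.9/EI
  at Q: point load 136 at a = 2.02: Pab(L + a)/(6LEI) = 443.9/EI
  at P: triangular load, peak 27: 7w₀L³/(360EI) = 540.9/EI
  at Q: triangular load, peak 27: w₀L³/(45EI) = 618.2/EI
  θ_P0 = 1207/EI,  θ_Q0 = 1062/EI
Flexibility coefficients: a unit moment at one end gives L/(3EI) there and L/(6EI) at the far end, so f₁₁ = f₂₂ = 3.367/EI and f₁₂ = f₂₁ = 1.683/EI.
Compatibility — zero rotation at each built-in end:
  3.367 M_P + 1.683 M_Q = 1207
  1.683 M_P + 3.367 M_Q = 1062
Solving the pair gives M_P = 267.6 kN·m and M_Q = 181.7 kN·m (hogging).

M_Q = 181.7 kN·m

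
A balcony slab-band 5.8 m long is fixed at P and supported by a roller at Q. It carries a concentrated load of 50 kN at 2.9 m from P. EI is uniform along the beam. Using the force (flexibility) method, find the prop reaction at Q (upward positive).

Choose R_Q as the redundant. The primary structure is the cantilever fixed at P.
Primary-structure tip deflection at Q by superposition:
  point load 50 at a = 2.9: Pa²(3L − a)/(6EI) = 1016/EI
Flexibility coefficient — unit upward force at Q: δ_{QQ} = L³/(3EI) = 65.04/EI.
The prop prevents deflection at Q: R_Q = δ_0/δ_{QQ} = 1016/65.04 = 15.62 kN.

R_Q = 15.62 kN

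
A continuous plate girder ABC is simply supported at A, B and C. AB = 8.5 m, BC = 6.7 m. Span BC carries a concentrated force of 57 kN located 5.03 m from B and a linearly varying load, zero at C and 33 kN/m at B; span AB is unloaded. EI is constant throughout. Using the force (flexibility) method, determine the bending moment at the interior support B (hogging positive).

Take M_B as the redundant. Released structure: two simple spans AB and BC with a hinge at B.
Rotations at B on the released spans (each span's end-slope, ×1/EI):
  span BC: point load 57 at a = 5.03: Pab(L + b)/(6LEI) = 99.69/EI
  span BC: triangular load, peak 33: w₀L³/(45EI) = 220.6/EI
  relative rotation θ_0 = (0 + 320.3)/EI = 320.3/EI
A unit hogging moment at B produces rotation L₁/(3EI) + L₂/(3EI) = 5.067/EI.
Compatibility: M_B·(L₁+L₂)/(3EI) = θ_0, giving M_B = 63.21 kN·m (hogging).

M_B = 63.21 kN·m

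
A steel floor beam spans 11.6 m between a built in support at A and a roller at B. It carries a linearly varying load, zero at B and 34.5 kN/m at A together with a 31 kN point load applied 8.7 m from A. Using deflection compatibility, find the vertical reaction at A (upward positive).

R_A = 171.5 kN

Remove the prop at B; the released (primary) structure is a cantilever built in at A.
Free-end deflection of the primary structure under the applied loading (downward +):
  triangular load, peak 34.5 at the fixed end: w₀L⁴/(30EI) = 20822/EI
  point load 31 at a = 8.7: Pa²(3L − a)/(6EI) = 10207/EI
  δ_0 = 31029/EI
Tip deflection under a unit load at B: L³/(3EI) = 520.3/EI.
The prop prevents deflection at B: R_B = δ_0/δ_{BB} = 31029/520.3 = 59.64 kN.
Vertical equilibrium: R_A = ΣP − R_B = 231.1 − 59.64 = 171.5 kN.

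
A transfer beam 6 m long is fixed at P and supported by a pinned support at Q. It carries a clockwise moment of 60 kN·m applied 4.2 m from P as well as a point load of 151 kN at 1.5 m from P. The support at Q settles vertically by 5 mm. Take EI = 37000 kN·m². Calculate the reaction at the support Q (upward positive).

Take the reaction at Q as the redundant and release it; the primary structure is a cantilever fixed at P.
Free-end deflection of the primary structure under the applied loading (downward +):
  clockwise couple 60 at a = 4.2: M₀a(2L − a)/(2EI) = 982.8/EI
  point load 151 at a = 1.5: Pa²(3L − a)/(6EI) = 934.3/EI
  δ_0 = 1917/EI
Flexibility coefficient — unit upward force at Q: δ_{QQ} = L³/(3EI) = 72/EI.
With EI = 37000 kN·m²: δ_0 = 0.051814 m and δ_{QQ} = 0.001946 m/kN.
Compatibility — the beam at Q must follow the support down by 0.005 m: δ_0 − R_Q·δ_{QQ} = 0.005, so R_Q = (0.051814 − 0.005)/0.001946 = 24.06 kN.

R_Q = 24.06 kN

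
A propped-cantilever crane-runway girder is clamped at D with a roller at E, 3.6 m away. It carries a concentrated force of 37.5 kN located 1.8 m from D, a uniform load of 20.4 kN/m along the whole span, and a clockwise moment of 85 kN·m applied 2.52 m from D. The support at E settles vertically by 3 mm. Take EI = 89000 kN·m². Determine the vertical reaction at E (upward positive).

R_E = 54.32 kN

Take the reaction at E as the redundant and release it; the primary structure is a cantilever fixed at D.
Free-end deflection of the primary structure under the applied loading (downward +):
  point load 37.5 at a = 1.8: Pa²(3L − a)/(6EI) = 182.2/EI
  UDL 20.4: wL⁴/(8EI) = 428.3/EI
  clockwise couple 85 at a = 2.52: M₀a(2L − a)/(2EI) = 501.2/EI
  δ_0 = 1112/EI
Tip deflection under a unit load at E: L³/(3EI) = 15.55/EI.
With EI = 89000 kN·m²: δ_0 = 0.012492 m and δ_{EE} = 0.000175 m/kN.
Compatibility — the beam at E must follow the support down by 0.003 m: δ_0 − R_E·δ_{EE} = 0.003, so R_E = (0.012492 − 0.003)/0.000175 = 54.32 kN.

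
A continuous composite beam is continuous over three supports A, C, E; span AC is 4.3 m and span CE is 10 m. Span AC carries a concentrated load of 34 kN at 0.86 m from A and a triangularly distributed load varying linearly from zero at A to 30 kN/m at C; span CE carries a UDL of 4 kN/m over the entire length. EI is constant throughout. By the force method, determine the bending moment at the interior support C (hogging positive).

Take M_C as the redundant. Released structure: two simple spans AC and CE with a hinge at C.
End slopes at the hinge C, treating each span as simply supported:
  span AC: point load 34 at a = 0.86: Pab(L + a)/(6LEI) = 20.12/EI
  span AC: triangular load, peak 30: w₀L³/(45EI) = 53/EI
  span CE: UDL 4: wL³/(24EI) = 166.7/EI
  relative rotation θ_0 = (73.12 + 166.7)/EI = 239.8/EI
A unit hogging moment at C produces rotation L₁/(3EI) + L₂/(3EI) = 4.767/EI.
Slope continuity at C: θ_0 = M_C·4.767/EI, so M_C = 239.8/4.767 = 50.31 kN·m (hogging).

M_C = 50.31 kN·m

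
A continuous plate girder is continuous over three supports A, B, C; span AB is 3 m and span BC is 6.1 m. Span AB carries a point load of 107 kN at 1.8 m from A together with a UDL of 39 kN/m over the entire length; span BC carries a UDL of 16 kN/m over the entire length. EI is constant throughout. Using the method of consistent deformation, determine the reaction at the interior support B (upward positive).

R_B = 213.6 kN

Release continuity at B by inserting a hinge; the redundant is the internal moment M_B. The primary structure is two simply-supported spans AB and BC.
Discontinuity in slope at B on the released structure — sum the simple-span end rotations:
  span AB: point load 107 at a = 1.8: Pab(L + a)/(6LEI) = 61.63/EI
  span AB: UDL 39: wL³/(24EI) = 43.88/EI
  span BC: UDL 16: wL³/(24EI) = 151.3/EI
  relative rotation θ_0 = (105.5 + 151.3)/EI = 256.8/EI
A unit hogging moment at B produces rotation L₁/(3EI) + L₂/(3EI) = 3.033/EI.
Compatibility: M_B·(L₁+L₂)/(3EI) = θ_0, giving M_B = 84.67 kN·m (hogging).
Span AB, ΣM about A with M_B applied at B: R_B^{AB}·3 = 368.1 + 84.67, so R_B^{AB} = 150.9 kN and R_A = 224 − 150.9 = 73.08 kN.
Span BC, ΣM about C: R_B^{BC}·6.1 = 297.7 + 84.67, so R_B^{BC} = 62.68 kN and R_C = 97.6 − 62.68 = 34.92 kN.
R_B = 150.9 + 62.68 = 213.6 kN.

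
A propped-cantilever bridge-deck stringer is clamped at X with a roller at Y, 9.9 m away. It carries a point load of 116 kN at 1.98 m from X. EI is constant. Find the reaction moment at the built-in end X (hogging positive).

M_X = 165.4 kN·m

Remove the prop at Y; the released (primary) structure is a cantilever built in at X.
Downward deflection at the released point Y due to the loads:
  point load 116 at a = 1.98: Pa²(3L − a)/(6EI) = 2101/EI
Tip deflection under a unit load at Y: L³/(3EI) = 323.4/EI.
Compatibility at Y: δ_0 − R_Y·δ_{YY} = 0, so R_Y = 2101/323.4 = 6.496 kN.
Moment equilibrium about X: M_X = Σ(load moments about X) − R_Y·L = 229.7 − 6.496×9.9 = 165.4 kN·m.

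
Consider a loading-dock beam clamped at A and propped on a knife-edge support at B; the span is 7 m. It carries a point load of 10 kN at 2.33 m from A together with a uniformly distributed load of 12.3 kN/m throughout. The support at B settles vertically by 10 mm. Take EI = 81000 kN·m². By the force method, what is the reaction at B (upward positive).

R_B = 26.68 kN

Remove the prop at B; the released (primary) structure is a cantilever built in at A.
Deflection at B on the released cantilever, summing each load's contribution:
  point load 10 at a = 2.33: Pa²(3L − a)/(6EI) = 168.9/EI
  UDL 12.3: wL⁴/(8EI) = 3692/EI
  δ_0 = 3860/EI
Tip deflection under a unit load at B: L³/(3EI) = 114.3/EI.
With EI = 81000 kN·m²: δ_0 = 0.04766 m and δ_{BB} = 0.001412 m/kN.
Compatibility — the beam at B must follow the support down by 0.01 m: δ_0 − R_B·δ_{BB} = 0.01, so R_B = (0.04766 − 0.01)/0.001412 = 26.68 kN.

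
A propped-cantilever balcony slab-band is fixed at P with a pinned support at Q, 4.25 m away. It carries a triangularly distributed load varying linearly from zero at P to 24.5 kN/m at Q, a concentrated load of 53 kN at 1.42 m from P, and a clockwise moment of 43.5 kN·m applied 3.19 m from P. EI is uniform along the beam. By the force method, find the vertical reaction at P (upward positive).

R_P = 54.14 kN

Choose R_Q as the redundant. The primary structure is the cantilever fixed at P.
Primary-structure tip deflection at Q by superposition:
  triangular load, peak 24.5 at the free end: 11w₀L⁴/(120EI) = 732.7/EI
  point load 53 at a = 1.42: Pa²(3L − a)/(6EI) = 201.8/EI
  clockwise couple 43.5 at a = 3.19: M₀a(2L − a)/(2EI) = 368.4/EI
  δ_0 = 1303/EI
Tip deflection under a unit load at Q: L³/(3EI) = 25.59/EI.
Compatibility at Q: δ_0 − R_Q·δ_{QQ} = 0, so R_Q = 1303/25.59 = 50.92 kN.
Vertical equilibrium: R_P = ΣP − R_Q = 105.1 − 50.92 = 54.14 kN.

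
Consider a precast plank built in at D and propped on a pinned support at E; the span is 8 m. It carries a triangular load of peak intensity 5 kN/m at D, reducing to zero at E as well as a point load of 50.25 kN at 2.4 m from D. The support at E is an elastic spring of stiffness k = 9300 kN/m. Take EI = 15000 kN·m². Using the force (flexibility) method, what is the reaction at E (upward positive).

R_E = 10.01 kN

Take the reaction at E as the redundant and release it; the primary structure is a cantilever fixed at D.
Deflection at E on the released cantilever, summing each load's contribution:
  triangular load, peak 5 at the fixed end: w₀L⁴/(30EI) = 682.7/EI
  point load 50.25 at a = 2.4: Pa²(3L − a)/(6EI) = 1042/EI
  δ_0 = 1725/EI
Tip deflection under a unit load at E: L³/(3EI) = 170.7/EI.
With EI = 15000 kN·m²: δ_0 = 0.11498 m and δ_{EE} = 0.011378 m/kN.
Compatibility — the spring shortens by R_E/k under the reaction it provides: δ_0 − R_E·δ_{EE} = R_E/k. With 1/k = 0.000108 m/kN, R_E = δ_0 / (δ_{EE} + 1/k) = 0.11498 / (0.011378 + 0.000108) = 10.01 kN.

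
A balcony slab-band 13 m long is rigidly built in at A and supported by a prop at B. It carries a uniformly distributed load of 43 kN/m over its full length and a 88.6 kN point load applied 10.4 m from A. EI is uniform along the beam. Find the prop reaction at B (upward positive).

Choose R_B as the redundant. The primary structure is the cantilever fixed at A.
Primary-structure tip deflection at B by superposition:
  UDL 43: wL⁴/(8EI) = 153515/EI
  point load 88.6 at a = 10.4: Pa²(3L − a)/(6EI) = 45679/EI
  δ_0 = 199194/EI
Flexibility coefficient — unit upward force at B: δ_{BB} = L³/(3EI) = 732.3/EI.
Compatibility at B: δ_0 − R_B·δ_{BB} = 0, so R_B = 199194/732.3 = 272 kN.

R_B = 272 kN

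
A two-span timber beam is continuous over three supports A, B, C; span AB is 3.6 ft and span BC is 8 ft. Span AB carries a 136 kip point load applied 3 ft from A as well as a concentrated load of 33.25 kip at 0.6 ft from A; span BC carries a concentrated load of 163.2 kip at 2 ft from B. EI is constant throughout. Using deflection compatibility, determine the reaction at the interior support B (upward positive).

Take M_B as the redundant. Released structure: two simple spans AB and BC with a hinge at B.
Discontinuity in slope at B on the released structure — sum the simple-span end rotations:
  span AB: point load 136 at a = 3: Pab(L + a)/(6LEI) = 74.8/EI
  span AB: point load 33.25 at a = 0.6: Pab(L + a)/(6LEI) = 11.64/EI
  span BC: point load 163.2 at a = 2: Pab(L + b)/(6LEI) = 571.2/EI
  relative rotation θ_0 = (86.44 + 571.2)/EI = 657.6/EI
A unit hogging moment at B produces rotation L₁/(3EI) + L₂/(3EI) = 3.867/EI.
Slope continuity at B: θ_0 = M_B·3.867/EI, so M_B = 657.6/3.867 = 170.1 kip·ft (hogging).
Span AB, ΣM about A with M_B applied at B: R_B^{AB}·3.6 = 427.9 + 170.1, so R_B^{AB} = 166.1 kip and R_A = 169.2 − 166.1 = 3.131 kip.
Span BC, ΣM about C: R_B^{BC}·8 = 979.2 + 170.1, so R_B^{BC} = 143.7 kip and R_C = 163.2 − 143.7 = 19.54 kip.
R_B = 166.1 + 143.7 = 309.8 kip.

R_B = 309.8 kip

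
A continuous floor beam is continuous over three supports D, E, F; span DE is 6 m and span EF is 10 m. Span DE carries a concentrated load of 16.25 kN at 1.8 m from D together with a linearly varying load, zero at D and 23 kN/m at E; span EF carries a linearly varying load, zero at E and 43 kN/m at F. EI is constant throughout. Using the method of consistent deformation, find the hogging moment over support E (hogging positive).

M_E = 182.5 kN·m

Release continuity at E by inserting a hinge; the redundant is the internal moment M_E. The primary structure is two simply-supported spans DE and EF.
End slopes at the hinge E, treating each span as simply supported:
  span DE: point load 16.25 at a = 1.8: Pab(L + a)/(6LEI) = 26.62/EI
  span DE: triangular load, peak 23: w₀L³/(45EI) = 110.4/EI
  span EF: triangular load, peak 43: 7w₀L³/(360EI) = 836.1/EI
  relative rotation θ_0 = (137 + 836.1)/EI = 973.1/EI
A unit hogging moment at E produces rotation L₁/(3EI) + L₂/(3EI) = 5.333/EI.
Slope continuity at E: θ_0 = M_E·5.333/EI, so M_E = 973.1/5.333 = 182.5 kN·m (hogging).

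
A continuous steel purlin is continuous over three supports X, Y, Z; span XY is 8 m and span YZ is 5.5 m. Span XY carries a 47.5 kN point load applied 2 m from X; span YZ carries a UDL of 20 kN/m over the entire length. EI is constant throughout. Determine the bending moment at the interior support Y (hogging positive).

Insert a hinge at Y; M_Y is the redundant, and each span becomes simply supported.
End slopes at the hinge Y, treating each span as simply supported:
  span XY: point load 47.5 at a = 2: Pab(L + a)/(6LEI) = 118.8/EI
  span YZ: UDL 20: wL³/(24EI) = 138.6/EI
  relative rotation θ_0 = (118.8 + 138.6)/EI = 257.4/EI
A unit hogging moment at Y produces rotation L₁/(3EI) + L₂/(3EI) = 4.5/EI.
Compatibility: M_Y·(L₁+L₂)/(3EI) = θ_0, giving M_Y = 57.2 kN·m (hogging).

M_Y = 57.2 kN·m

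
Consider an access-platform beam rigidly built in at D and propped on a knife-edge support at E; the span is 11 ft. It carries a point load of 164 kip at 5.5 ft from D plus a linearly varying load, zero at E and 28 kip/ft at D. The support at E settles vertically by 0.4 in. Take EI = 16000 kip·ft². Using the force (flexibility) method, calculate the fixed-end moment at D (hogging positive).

Release the roller at E. Primary structure: cantilever fixed at D.
Downward deflection at the released point E due to the loads:
  point load 164 at a = 5.5: Pa²(3L − a)/(6EI) = 22738/EI
  triangular load, peak 28 at the fixed end: w₀L⁴/(30EI) = 13665/EI
  δ_0 = 36403/EI
Tip deflection under a unit load at E: L³/(3EI) = 443.7/EI.
With EI = 16000 kip·ft²: δ_0 = 2.2752 ft and δ_{EE} = 0.027729 ft/kip.
Compatibility — the beam at E must follow the support down by 0.03333 ft: δ_0 − R_E·δ_{EE} = 0.03333, so R_E = (2.2752 − 0.03333)/0.027729 = 80.85 kip.
Moment equilibrium about D: M_D = Σ(load moments about D) − R_E·L = 1467 − 80.85×11 = 577.3 kip·ft.

M_D = 577.3 kip·ft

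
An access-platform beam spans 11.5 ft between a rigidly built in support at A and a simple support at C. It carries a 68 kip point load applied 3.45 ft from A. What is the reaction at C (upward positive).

Choose R_C as the redundant. The primary structure is the cantilever fixed at A.
Primary-structure tip deflection at C by superposition:
  point load 68 at a = 3.45: Pa²(3L − a)/(6EI) = 4188/EI
Tip deflection under a unit load at C: L³/(3EI) = 507/EI.
The prop prevents deflection at C: R_C = δ_0/δ_{CC} = 4188/507 = 8.262 kip.

R_C = 8.262 kip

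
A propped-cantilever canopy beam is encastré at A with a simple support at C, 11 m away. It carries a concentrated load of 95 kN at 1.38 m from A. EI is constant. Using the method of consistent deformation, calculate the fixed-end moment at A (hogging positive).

M_A = 107.5 kN·m

Choose R_C as the redundant. The primary structure is the cantilever fixed at A.
Free-end deflection of the primary structure under the applied loading (downward +):
  point load 95 at a = 1.38: Pa²(3L − a)/(6EI) = 953.4/EI
Tip deflection under a unit load at C: L³/(3EI) = 443.7/EI.
Compatibility at C: δ_0 − R_C·δ_{CC} = 0, so R_C = 953.4/443.7 = 2.149 kN.
Moment equilibrium about A: M_A = Σ(load moments about A) − R_C·L = 131.1 − 2.149×11 = 107.5 kN·m.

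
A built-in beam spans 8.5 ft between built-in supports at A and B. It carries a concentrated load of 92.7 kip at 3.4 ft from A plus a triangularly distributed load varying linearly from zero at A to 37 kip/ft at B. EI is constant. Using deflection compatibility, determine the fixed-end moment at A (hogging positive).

Release both end moments; the primary structure is a simply-supported span AB with redundants M_A and M_B.
On the primary (simply-supported) span, the end slopes from the loading are:
  at A: point load 92.7 at a = 3.4: Pab(L + b)/(6LEI) = 428.6/EI
  at B: point load 92.7 at a = 3.4: Pab(L + a)/(6LEI) = 375.1/EI
  at A: triangular load, peak 37: 7w₀L³/(360EI) = 441.8/EI
  at B: triangular load, peak 37: w₀L³/(45EI) = 504.9/EI
  θ_A0 = 870.5/EI,  θ_B0 = 880/EI
Flexibility coefficients: a unit moment at one end gives L/(3EI) there and L/(6EI) at the far end, so f₁₁ = f₂₂ = 2.833/EI and f₁₂ = f₂₁ = 1.417/EI.
Compatibility — zero rotation at each built-in end:
  2.833 M_A + 1.417 M_B = 870.5
  1.417 M_A + 2.833 M_B = 880
Solving the pair gives M_A = 202.6 kip·ft and M_B = 209.3 kip·ft (hogging).

M_A = 202.6 kip·ft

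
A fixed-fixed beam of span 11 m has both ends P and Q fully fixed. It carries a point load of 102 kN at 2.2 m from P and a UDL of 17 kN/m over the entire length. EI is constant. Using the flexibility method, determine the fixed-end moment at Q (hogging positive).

Release both end moments; the primary structure is a simply-supported span PQ with redundants M_P and M_Q.
On the primary (simply-supported) span, the end slopes from the loading are:
  at P: point load 102 at a = 2.2: Pab(L + b)/(6LEI) = 592.4/EI
  at Q: point load 102 at a = 2.2: Pab(L + a)/(6LEI) = 394.9/EI
  at P: UDL 17: wL³/(24EI) = 942.8/EI
  at Q: UDL 17: wL³/(24EI) = 942.8/EI
  θ_P0 = 1535/EI,  θ_Q0 = 1338/EI
Flexibility coefficients: a unit moment at one end gives L/(3EI) there and L/(6EI) at the far end, so f₁₁ = f₂₂ = 3.667/EI and f₁₂ = f₂₁ = 1.833/EI.
Compatibility — zero rotation at each built-in end:
  3.667 M_P + 1.833 M_Q = 1535
  1.833 M_P + 3.667 M_Q = 1338
Solving the pair gives M_P = 315 kN·m and M_Q = 207.3 kN·m (hogging).

M_Q = 207.3 kN·m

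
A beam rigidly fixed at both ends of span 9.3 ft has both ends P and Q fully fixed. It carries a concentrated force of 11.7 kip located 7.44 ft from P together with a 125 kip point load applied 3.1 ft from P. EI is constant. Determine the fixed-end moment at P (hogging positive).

M_P = 175.7 kip·ft

Release both end moments; the primary structure is a simply-supported span PQ with redundants M_P and M_Q.
Simple-span end rotations at P and Q under the given loads:
  at P: point load 11.7 at a = 7.44: Pab(L + b)/(6LEI) = 32.38/EI
  at Q: point load 11.7 at a = 7.44: Pab(L + a)/(6LEI) = 48.57/EI
  at P: point load 125 at a = 3.1: Pab(L + b)/(6LEI) = 667.4/EI
  at Q: point load 125 at a = 3.1: Pab(L + a)/(6LEI) = 533.9/EI
  θ_P0 = 699.7/EI,  θ_Q0 = 582.5/EI
Flexibility coefficients: a unit moment at one end gives L/(3EI) there and L/(6EI) at the far end, so f₁₁ = f₂₂ = 3.1/EI and f₁₂ = f₂₁ = 1.55/EI.
Compatibility — zero rotation at each built-in end:
  3.1 M_P + 1.55 M_Q = 699.7
  1.55 M_P + 3.1 M_Q = 582.5
Solving the pair gives M_P = 175.7 kip·ft and M_Q = 100 kip·ft (hogging).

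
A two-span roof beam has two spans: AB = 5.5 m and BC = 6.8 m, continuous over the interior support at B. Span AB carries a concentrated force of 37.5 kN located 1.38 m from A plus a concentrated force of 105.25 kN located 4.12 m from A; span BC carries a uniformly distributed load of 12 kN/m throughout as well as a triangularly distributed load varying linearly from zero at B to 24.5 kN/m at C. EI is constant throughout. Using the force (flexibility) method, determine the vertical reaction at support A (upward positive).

R_A = 31.18 kN

Release continuity at B by inserting a hinge; the redundant is the internal moment M_B. The primary structure is two simply-supported spans AB and BC.
End slopes at the hinge B, treating each span as simply supported:
  span AB: point load 37.5 at a = 1.38: Pab(L + a)/(6LEI) = 44.45/EI
  span AB: point load 105.25 at a = 4.12: Pab(L + a)/(6LEI) = 174.4/EI
  span BC: UDL 12: wL³/(24EI) = 157.2/EI
  span BC: triangular load, peak 24.5: 7w₀L³/(360EI) = 149.8/EI
  relative rotation θ_0 = (218.9 + 307)/EI = 525.9/EI
A unit hogging moment at B produces rotation L₁/(3EI) + L₂/(3EI) = 4.1/EI.
Slope continuity at B: θ_0 = M_B·4.1/EI, so M_B = 525.9/4.1 = 128.3 kN·m (hogging).
Span AB, ΣM about A with M_B applied at B: R_B^{AB}·5.5 = 485.4 + 128.3, so R_B^{AB} = 111.6 kN and R_A = 142.8 − 111.6 = 31.18 kN.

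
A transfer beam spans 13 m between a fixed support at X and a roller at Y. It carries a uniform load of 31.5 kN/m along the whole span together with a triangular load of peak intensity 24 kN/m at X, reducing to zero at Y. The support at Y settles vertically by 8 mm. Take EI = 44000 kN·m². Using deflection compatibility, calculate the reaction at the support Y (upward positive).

Remove the prop at Y; the released (primary) structure is a cantilever built in at X.
Downward deflection at the released point Y due to the loads:
  UDL 31.5: wL⁴/(8EI) = 112459/EI
  triangular load, peak 24 at the fixed end: w₀L⁴/(30EI) = 22849/EI
  δ_0 = 135308/EI
Flexibility coefficient — unit upward force at Y: δ_{YY} = L³/(3EI) = 732.3/EI.
With EI = 44000 kN·m²: δ_0 = 3.0752 m and δ_{YY} = 0.016644 m/kN.
Compatibility — the beam at Y must follow the support down by 0.008 m: δ_0 − R_Y·δ_{YY} = 0.008, so R_Y = (3.0752 − 0.008)/0.016644 = 184.3 kN.

R_Y = 184.3 kN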